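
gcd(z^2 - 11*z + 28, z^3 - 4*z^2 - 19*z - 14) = z - 7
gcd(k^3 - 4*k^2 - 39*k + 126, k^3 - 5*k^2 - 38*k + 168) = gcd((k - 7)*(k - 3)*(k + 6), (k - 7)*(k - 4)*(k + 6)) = k^2 - k - 42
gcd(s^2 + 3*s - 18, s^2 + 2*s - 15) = s - 3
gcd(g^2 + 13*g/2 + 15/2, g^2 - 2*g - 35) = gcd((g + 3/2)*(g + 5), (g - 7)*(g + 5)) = g + 5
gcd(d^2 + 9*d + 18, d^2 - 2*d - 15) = d + 3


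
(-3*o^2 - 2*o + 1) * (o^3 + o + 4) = -3*o^5 - 2*o^4 - 2*o^3 - 14*o^2 - 7*o + 4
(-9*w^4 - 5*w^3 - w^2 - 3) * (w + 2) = -9*w^5 - 23*w^4 - 11*w^3 - 2*w^2 - 3*w - 6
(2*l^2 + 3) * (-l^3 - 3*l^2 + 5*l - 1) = -2*l^5 - 6*l^4 + 7*l^3 - 11*l^2 + 15*l - 3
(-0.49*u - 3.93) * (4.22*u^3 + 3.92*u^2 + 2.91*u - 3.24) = -2.0678*u^4 - 18.5054*u^3 - 16.8315*u^2 - 9.8487*u + 12.7332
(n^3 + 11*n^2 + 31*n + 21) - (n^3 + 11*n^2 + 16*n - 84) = 15*n + 105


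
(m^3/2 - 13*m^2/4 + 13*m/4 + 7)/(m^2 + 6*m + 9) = (2*m^3 - 13*m^2 + 13*m + 28)/(4*(m^2 + 6*m + 9))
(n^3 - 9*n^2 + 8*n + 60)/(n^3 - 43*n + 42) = (n^2 - 3*n - 10)/(n^2 + 6*n - 7)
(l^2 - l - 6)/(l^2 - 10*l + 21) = (l + 2)/(l - 7)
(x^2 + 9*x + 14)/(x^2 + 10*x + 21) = (x + 2)/(x + 3)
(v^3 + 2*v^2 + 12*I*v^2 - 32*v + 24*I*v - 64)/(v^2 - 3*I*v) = (v^3 + v^2*(2 + 12*I) + 8*v*(-4 + 3*I) - 64)/(v*(v - 3*I))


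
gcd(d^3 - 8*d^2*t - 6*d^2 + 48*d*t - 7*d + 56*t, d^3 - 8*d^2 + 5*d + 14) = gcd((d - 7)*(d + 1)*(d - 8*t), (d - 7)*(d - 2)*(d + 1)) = d^2 - 6*d - 7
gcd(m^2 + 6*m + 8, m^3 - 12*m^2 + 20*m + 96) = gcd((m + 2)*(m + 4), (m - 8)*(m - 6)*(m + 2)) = m + 2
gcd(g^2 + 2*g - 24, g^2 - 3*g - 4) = g - 4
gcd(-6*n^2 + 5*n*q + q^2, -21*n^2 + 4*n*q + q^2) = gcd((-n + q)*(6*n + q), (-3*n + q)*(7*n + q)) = 1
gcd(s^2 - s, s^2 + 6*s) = s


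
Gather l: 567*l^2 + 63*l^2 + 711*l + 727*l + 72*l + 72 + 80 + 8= 630*l^2 + 1510*l + 160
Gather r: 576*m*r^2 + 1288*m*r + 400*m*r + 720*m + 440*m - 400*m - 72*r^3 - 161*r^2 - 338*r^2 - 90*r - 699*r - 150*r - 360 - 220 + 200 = 760*m - 72*r^3 + r^2*(576*m - 499) + r*(1688*m - 939) - 380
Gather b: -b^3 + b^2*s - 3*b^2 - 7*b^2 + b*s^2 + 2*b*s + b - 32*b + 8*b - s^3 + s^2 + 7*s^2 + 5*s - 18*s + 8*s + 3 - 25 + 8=-b^3 + b^2*(s - 10) + b*(s^2 + 2*s - 23) - s^3 + 8*s^2 - 5*s - 14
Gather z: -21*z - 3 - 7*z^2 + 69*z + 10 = -7*z^2 + 48*z + 7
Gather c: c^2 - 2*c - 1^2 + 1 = c^2 - 2*c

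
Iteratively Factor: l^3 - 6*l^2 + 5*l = (l - 1)*(l^2 - 5*l) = l*(l - 1)*(l - 5)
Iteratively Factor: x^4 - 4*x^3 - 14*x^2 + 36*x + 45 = (x - 5)*(x^3 + x^2 - 9*x - 9) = (x - 5)*(x + 1)*(x^2 - 9) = (x - 5)*(x + 1)*(x + 3)*(x - 3)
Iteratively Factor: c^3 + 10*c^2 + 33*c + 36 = (c + 4)*(c^2 + 6*c + 9) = (c + 3)*(c + 4)*(c + 3)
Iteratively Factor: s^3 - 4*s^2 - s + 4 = (s - 4)*(s^2 - 1) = (s - 4)*(s + 1)*(s - 1)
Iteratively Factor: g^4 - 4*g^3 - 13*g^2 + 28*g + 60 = (g - 5)*(g^3 + g^2 - 8*g - 12) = (g - 5)*(g + 2)*(g^2 - g - 6) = (g - 5)*(g + 2)^2*(g - 3)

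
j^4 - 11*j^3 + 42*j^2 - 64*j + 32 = (j - 4)^2*(j - 2)*(j - 1)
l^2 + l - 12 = (l - 3)*(l + 4)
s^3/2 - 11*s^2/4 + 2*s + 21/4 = (s/2 + 1/2)*(s - 7/2)*(s - 3)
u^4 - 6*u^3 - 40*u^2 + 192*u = u*(u - 8)*(u - 4)*(u + 6)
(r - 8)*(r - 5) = r^2 - 13*r + 40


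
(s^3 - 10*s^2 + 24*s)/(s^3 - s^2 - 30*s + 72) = s*(s - 6)/(s^2 + 3*s - 18)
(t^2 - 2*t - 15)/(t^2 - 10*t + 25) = (t + 3)/(t - 5)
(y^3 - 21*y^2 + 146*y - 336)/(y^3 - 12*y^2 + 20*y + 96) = (y - 7)/(y + 2)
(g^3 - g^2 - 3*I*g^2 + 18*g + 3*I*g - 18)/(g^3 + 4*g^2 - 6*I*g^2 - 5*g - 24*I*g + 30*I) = (g + 3*I)/(g + 5)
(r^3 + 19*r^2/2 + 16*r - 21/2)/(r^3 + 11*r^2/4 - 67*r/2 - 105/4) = 2*(2*r^2 + 5*r - 3)/(4*r^2 - 17*r - 15)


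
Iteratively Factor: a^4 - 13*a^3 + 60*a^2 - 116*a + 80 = (a - 2)*(a^3 - 11*a^2 + 38*a - 40) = (a - 4)*(a - 2)*(a^2 - 7*a + 10) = (a - 4)*(a - 2)^2*(a - 5)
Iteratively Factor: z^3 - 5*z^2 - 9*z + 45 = (z - 3)*(z^2 - 2*z - 15) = (z - 5)*(z - 3)*(z + 3)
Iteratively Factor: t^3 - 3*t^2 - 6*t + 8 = (t - 4)*(t^2 + t - 2) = (t - 4)*(t - 1)*(t + 2)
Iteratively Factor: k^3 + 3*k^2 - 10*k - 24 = (k - 3)*(k^2 + 6*k + 8) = (k - 3)*(k + 4)*(k + 2)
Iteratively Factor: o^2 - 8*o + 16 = (o - 4)*(o - 4)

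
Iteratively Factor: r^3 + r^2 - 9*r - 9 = (r + 1)*(r^2 - 9) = (r + 1)*(r + 3)*(r - 3)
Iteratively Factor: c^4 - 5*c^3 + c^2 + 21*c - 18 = (c - 1)*(c^3 - 4*c^2 - 3*c + 18) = (c - 3)*(c - 1)*(c^2 - c - 6) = (c - 3)^2*(c - 1)*(c + 2)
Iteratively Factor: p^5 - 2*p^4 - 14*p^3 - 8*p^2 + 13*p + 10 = (p + 2)*(p^4 - 4*p^3 - 6*p^2 + 4*p + 5) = (p - 5)*(p + 2)*(p^3 + p^2 - p - 1) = (p - 5)*(p + 1)*(p + 2)*(p^2 - 1) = (p - 5)*(p + 1)^2*(p + 2)*(p - 1)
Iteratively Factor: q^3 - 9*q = (q)*(q^2 - 9) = q*(q - 3)*(q + 3)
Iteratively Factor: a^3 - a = (a + 1)*(a^2 - a) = a*(a + 1)*(a - 1)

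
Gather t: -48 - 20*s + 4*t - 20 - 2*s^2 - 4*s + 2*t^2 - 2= -2*s^2 - 24*s + 2*t^2 + 4*t - 70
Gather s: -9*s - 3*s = -12*s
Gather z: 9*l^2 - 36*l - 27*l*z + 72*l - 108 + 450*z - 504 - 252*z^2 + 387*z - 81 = 9*l^2 + 36*l - 252*z^2 + z*(837 - 27*l) - 693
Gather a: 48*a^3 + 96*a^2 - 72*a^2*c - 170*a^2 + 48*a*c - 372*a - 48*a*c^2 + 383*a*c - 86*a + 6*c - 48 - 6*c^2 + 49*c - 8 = 48*a^3 + a^2*(-72*c - 74) + a*(-48*c^2 + 431*c - 458) - 6*c^2 + 55*c - 56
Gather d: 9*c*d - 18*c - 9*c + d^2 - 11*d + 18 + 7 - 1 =-27*c + d^2 + d*(9*c - 11) + 24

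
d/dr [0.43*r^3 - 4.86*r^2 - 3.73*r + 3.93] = 1.29*r^2 - 9.72*r - 3.73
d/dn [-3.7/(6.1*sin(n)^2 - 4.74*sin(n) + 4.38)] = (45.14*sin(n) - 17.538)*cos(n)/(6.1*sin(n)^2 - 4.74*sin(n) + 4.38)^2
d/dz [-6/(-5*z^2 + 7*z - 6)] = 6*(7 - 10*z)/(5*z^2 - 7*z + 6)^2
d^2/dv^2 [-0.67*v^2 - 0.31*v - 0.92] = -1.34000000000000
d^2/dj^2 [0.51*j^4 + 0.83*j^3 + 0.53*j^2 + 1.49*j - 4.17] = 6.12*j^2 + 4.98*j + 1.06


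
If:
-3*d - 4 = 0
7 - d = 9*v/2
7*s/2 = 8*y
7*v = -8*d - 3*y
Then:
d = -4/3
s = -992/567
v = 50/27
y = -62/81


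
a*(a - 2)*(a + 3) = a^3 + a^2 - 6*a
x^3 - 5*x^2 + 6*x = x*(x - 3)*(x - 2)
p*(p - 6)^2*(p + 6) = p^4 - 6*p^3 - 36*p^2 + 216*p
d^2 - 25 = (d - 5)*(d + 5)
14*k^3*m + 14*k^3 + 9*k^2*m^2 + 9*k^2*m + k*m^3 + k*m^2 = (2*k + m)*(7*k + m)*(k*m + k)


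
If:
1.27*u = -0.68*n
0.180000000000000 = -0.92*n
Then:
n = -0.20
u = 0.10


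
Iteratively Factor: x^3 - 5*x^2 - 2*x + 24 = (x + 2)*(x^2 - 7*x + 12) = (x - 3)*(x + 2)*(x - 4)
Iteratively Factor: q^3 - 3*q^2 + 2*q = (q)*(q^2 - 3*q + 2) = q*(q - 2)*(q - 1)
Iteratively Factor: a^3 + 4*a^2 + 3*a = (a + 1)*(a^2 + 3*a) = a*(a + 1)*(a + 3)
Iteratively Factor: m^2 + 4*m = (m + 4)*(m)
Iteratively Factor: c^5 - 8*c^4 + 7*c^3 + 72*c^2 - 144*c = (c)*(c^4 - 8*c^3 + 7*c^2 + 72*c - 144) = c*(c - 4)*(c^3 - 4*c^2 - 9*c + 36) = c*(c - 4)^2*(c^2 - 9) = c*(c - 4)^2*(c + 3)*(c - 3)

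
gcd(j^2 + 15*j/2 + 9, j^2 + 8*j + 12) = j + 6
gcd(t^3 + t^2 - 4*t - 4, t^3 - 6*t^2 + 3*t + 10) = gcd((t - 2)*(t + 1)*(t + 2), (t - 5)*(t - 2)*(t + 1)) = t^2 - t - 2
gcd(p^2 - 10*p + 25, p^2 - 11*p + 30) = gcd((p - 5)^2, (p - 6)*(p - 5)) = p - 5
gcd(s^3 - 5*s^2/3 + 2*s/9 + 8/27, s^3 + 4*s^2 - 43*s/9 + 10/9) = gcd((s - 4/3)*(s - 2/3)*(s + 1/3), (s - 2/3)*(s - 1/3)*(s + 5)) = s - 2/3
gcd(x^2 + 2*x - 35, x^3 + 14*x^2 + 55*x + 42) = x + 7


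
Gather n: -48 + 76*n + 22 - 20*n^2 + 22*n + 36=-20*n^2 + 98*n + 10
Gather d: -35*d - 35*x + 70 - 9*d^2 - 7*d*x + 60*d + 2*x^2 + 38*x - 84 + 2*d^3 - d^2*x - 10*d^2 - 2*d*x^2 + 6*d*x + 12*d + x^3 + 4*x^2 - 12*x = 2*d^3 + d^2*(-x - 19) + d*(-2*x^2 - x + 37) + x^3 + 6*x^2 - 9*x - 14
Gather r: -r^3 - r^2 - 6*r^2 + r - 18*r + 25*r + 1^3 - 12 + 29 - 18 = -r^3 - 7*r^2 + 8*r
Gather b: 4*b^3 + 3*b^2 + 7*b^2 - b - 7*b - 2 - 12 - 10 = 4*b^3 + 10*b^2 - 8*b - 24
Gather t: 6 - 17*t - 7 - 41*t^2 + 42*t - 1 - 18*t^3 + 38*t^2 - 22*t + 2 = -18*t^3 - 3*t^2 + 3*t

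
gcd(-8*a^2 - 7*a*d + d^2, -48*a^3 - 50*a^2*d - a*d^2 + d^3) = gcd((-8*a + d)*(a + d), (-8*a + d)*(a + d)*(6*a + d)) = 8*a^2 + 7*a*d - d^2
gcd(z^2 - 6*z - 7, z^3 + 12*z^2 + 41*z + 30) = z + 1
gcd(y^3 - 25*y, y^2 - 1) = 1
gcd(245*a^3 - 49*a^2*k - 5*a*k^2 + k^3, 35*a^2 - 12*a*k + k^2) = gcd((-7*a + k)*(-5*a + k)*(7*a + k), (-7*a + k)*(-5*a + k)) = 35*a^2 - 12*a*k + k^2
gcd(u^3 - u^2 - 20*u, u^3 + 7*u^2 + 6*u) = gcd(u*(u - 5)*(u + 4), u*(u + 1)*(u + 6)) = u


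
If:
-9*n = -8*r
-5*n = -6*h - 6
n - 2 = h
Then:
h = 4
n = 6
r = 27/4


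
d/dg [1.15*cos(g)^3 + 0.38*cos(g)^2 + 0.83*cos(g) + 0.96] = (3.45*sin(g)^2 - 0.76*cos(g) - 4.28)*sin(g)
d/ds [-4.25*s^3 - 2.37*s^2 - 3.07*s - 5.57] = -12.75*s^2 - 4.74*s - 3.07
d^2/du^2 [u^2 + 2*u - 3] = 2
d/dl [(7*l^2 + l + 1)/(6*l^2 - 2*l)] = (-10*l^2 - 6*l + 1)/(2*l^2*(9*l^2 - 6*l + 1))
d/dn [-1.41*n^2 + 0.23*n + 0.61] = 0.23 - 2.82*n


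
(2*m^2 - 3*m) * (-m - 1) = -2*m^3 + m^2 + 3*m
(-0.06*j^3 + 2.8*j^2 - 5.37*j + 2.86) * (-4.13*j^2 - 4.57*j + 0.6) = 0.2478*j^5 - 11.2898*j^4 + 9.3461*j^3 + 14.4091*j^2 - 16.2922*j + 1.716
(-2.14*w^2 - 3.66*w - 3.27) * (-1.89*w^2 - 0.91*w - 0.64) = 4.0446*w^4 + 8.8648*w^3 + 10.8805*w^2 + 5.3181*w + 2.0928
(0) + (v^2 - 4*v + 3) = v^2 - 4*v + 3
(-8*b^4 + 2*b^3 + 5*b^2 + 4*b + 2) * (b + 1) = -8*b^5 - 6*b^4 + 7*b^3 + 9*b^2 + 6*b + 2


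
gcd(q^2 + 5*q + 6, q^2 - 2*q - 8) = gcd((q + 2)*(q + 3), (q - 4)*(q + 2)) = q + 2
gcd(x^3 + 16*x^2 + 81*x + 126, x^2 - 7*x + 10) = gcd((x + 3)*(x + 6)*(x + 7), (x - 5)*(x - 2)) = 1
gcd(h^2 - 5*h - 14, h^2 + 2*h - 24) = 1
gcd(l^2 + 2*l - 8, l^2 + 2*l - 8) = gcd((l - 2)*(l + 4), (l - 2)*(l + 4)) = l^2 + 2*l - 8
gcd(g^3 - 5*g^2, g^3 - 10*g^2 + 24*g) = g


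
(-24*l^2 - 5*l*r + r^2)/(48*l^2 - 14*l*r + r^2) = (3*l + r)/(-6*l + r)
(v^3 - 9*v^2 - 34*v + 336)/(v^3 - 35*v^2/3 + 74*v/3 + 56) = 3*(v^2 - 2*v - 48)/(3*v^2 - 14*v - 24)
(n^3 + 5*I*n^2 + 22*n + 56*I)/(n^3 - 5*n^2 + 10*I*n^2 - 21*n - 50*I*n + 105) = (n^2 - 2*I*n + 8)/(n^2 + n*(-5 + 3*I) - 15*I)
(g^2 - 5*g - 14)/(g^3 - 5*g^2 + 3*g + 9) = (g^2 - 5*g - 14)/(g^3 - 5*g^2 + 3*g + 9)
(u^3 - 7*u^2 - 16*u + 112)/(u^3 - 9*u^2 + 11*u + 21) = (u^2 - 16)/(u^2 - 2*u - 3)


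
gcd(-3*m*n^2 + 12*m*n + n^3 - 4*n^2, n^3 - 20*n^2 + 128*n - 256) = n - 4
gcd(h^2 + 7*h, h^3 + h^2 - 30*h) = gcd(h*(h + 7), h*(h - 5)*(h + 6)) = h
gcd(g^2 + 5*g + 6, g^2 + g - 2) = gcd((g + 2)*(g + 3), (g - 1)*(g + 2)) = g + 2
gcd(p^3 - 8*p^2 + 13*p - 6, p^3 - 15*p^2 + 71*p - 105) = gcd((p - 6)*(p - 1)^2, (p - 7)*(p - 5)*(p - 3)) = 1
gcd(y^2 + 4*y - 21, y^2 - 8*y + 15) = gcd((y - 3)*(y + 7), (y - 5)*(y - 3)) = y - 3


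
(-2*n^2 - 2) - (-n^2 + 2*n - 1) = -n^2 - 2*n - 1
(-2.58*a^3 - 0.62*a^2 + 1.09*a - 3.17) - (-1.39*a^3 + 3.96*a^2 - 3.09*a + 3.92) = -1.19*a^3 - 4.58*a^2 + 4.18*a - 7.09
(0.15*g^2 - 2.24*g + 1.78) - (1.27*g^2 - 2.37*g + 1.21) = -1.12*g^2 + 0.13*g + 0.57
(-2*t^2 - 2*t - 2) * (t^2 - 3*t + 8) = -2*t^4 + 4*t^3 - 12*t^2 - 10*t - 16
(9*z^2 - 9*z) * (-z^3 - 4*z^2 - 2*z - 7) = -9*z^5 - 27*z^4 + 18*z^3 - 45*z^2 + 63*z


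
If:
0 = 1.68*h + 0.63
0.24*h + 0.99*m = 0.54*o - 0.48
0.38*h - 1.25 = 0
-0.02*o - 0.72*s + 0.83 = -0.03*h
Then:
No Solution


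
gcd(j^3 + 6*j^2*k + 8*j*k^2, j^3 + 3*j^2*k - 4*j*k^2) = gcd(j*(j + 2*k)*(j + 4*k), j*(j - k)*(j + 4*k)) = j^2 + 4*j*k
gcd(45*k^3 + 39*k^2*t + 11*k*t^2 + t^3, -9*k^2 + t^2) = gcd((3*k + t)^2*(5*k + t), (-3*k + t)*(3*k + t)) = 3*k + t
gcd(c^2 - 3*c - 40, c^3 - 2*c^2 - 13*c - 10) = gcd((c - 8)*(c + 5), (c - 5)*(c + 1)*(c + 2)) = 1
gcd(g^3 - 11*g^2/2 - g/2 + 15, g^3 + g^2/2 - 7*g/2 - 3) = g^2 - g/2 - 3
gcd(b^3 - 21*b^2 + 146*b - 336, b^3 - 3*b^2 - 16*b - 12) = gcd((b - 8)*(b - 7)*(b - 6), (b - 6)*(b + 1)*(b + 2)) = b - 6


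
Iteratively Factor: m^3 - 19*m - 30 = (m - 5)*(m^2 + 5*m + 6) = (m - 5)*(m + 2)*(m + 3)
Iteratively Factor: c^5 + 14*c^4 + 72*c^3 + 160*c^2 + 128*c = (c + 2)*(c^4 + 12*c^3 + 48*c^2 + 64*c) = (c + 2)*(c + 4)*(c^3 + 8*c^2 + 16*c) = c*(c + 2)*(c + 4)*(c^2 + 8*c + 16) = c*(c + 2)*(c + 4)^2*(c + 4)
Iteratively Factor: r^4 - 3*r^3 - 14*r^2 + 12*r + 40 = (r - 2)*(r^3 - r^2 - 16*r - 20) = (r - 2)*(r + 2)*(r^2 - 3*r - 10) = (r - 5)*(r - 2)*(r + 2)*(r + 2)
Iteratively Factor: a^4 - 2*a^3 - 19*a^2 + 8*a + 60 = (a + 2)*(a^3 - 4*a^2 - 11*a + 30) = (a - 2)*(a + 2)*(a^2 - 2*a - 15) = (a - 5)*(a - 2)*(a + 2)*(a + 3)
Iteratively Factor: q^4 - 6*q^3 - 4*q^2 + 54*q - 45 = (q - 3)*(q^3 - 3*q^2 - 13*q + 15) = (q - 3)*(q + 3)*(q^2 - 6*q + 5) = (q - 5)*(q - 3)*(q + 3)*(q - 1)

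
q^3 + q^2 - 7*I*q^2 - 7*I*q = q*(q + 1)*(q - 7*I)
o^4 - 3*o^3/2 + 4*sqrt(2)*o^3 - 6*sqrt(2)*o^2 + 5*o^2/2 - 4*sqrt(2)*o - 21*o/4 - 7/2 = (o - 2)*(o + 1/2)*(o + sqrt(2)/2)*(o + 7*sqrt(2)/2)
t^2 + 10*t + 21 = (t + 3)*(t + 7)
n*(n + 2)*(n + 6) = n^3 + 8*n^2 + 12*n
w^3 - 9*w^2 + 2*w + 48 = (w - 8)*(w - 3)*(w + 2)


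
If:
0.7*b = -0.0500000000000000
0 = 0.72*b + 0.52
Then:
No Solution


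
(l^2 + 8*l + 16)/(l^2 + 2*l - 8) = (l + 4)/(l - 2)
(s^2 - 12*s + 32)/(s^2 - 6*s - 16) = (s - 4)/(s + 2)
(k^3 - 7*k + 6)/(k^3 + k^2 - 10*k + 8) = (k + 3)/(k + 4)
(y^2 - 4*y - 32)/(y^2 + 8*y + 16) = (y - 8)/(y + 4)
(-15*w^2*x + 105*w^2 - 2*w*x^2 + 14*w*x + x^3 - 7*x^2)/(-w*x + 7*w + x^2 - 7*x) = (-15*w^2 - 2*w*x + x^2)/(-w + x)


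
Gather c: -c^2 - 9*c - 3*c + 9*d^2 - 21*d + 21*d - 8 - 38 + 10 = -c^2 - 12*c + 9*d^2 - 36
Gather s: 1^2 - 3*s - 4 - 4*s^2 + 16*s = -4*s^2 + 13*s - 3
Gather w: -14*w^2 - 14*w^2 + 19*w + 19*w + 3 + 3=-28*w^2 + 38*w + 6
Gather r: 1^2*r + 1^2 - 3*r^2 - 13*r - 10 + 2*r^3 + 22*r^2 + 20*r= 2*r^3 + 19*r^2 + 8*r - 9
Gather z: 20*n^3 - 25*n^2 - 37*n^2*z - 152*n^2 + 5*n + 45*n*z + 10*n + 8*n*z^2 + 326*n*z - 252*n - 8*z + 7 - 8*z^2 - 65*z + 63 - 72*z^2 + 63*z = 20*n^3 - 177*n^2 - 237*n + z^2*(8*n - 80) + z*(-37*n^2 + 371*n - 10) + 70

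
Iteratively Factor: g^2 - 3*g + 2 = (g - 1)*(g - 2)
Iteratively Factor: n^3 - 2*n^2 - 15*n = (n)*(n^2 - 2*n - 15) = n*(n + 3)*(n - 5)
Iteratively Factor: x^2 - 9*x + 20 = (x - 5)*(x - 4)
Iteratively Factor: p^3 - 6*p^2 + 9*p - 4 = (p - 4)*(p^2 - 2*p + 1) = (p - 4)*(p - 1)*(p - 1)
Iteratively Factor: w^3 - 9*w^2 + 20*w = (w)*(w^2 - 9*w + 20) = w*(w - 5)*(w - 4)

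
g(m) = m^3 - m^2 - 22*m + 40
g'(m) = 3*m^2 - 2*m - 22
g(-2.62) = 72.79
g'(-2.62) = 3.83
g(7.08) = 189.01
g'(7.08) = 114.22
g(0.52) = 28.43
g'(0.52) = -22.23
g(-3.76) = 55.43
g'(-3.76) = 27.93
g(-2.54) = 73.04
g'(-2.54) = 2.43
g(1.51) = 7.94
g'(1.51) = -18.18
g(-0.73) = 55.14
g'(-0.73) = -18.94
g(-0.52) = 51.03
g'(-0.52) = -20.15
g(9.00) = 490.00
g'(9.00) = 203.00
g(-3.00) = 70.00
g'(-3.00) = 11.00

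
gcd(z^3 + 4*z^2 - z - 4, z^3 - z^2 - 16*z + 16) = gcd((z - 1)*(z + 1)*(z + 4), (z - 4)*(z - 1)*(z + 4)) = z^2 + 3*z - 4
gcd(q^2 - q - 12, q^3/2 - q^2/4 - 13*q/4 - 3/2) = 1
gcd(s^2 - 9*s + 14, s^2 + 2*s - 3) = 1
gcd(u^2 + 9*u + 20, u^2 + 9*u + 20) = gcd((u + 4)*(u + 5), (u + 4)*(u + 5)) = u^2 + 9*u + 20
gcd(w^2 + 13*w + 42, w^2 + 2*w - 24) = w + 6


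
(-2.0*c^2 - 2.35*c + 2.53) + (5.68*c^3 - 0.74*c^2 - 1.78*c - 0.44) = 5.68*c^3 - 2.74*c^2 - 4.13*c + 2.09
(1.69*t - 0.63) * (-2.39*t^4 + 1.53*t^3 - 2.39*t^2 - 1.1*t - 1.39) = -4.0391*t^5 + 4.0914*t^4 - 5.003*t^3 - 0.3533*t^2 - 1.6561*t + 0.8757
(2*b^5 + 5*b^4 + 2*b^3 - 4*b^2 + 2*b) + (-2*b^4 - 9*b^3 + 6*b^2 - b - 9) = 2*b^5 + 3*b^4 - 7*b^3 + 2*b^2 + b - 9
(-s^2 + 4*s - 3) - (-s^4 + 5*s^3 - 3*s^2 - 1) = s^4 - 5*s^3 + 2*s^2 + 4*s - 2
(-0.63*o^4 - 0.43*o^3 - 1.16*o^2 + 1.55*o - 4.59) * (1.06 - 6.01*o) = 3.7863*o^5 + 1.9165*o^4 + 6.5158*o^3 - 10.5451*o^2 + 29.2289*o - 4.8654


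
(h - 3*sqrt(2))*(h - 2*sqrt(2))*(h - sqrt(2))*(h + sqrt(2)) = h^4 - 5*sqrt(2)*h^3 + 10*h^2 + 10*sqrt(2)*h - 24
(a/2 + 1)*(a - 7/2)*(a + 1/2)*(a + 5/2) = a^4/2 + 3*a^3/4 - 41*a^2/8 - 183*a/16 - 35/8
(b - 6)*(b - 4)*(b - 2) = b^3 - 12*b^2 + 44*b - 48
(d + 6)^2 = d^2 + 12*d + 36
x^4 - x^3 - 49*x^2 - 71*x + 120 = (x - 8)*(x - 1)*(x + 3)*(x + 5)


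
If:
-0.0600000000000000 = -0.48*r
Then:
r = 0.12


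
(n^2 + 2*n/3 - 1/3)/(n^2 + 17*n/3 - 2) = (n + 1)/(n + 6)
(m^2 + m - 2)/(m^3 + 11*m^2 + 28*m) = (m^2 + m - 2)/(m*(m^2 + 11*m + 28))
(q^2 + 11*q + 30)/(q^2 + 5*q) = (q + 6)/q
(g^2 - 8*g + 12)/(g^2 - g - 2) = (g - 6)/(g + 1)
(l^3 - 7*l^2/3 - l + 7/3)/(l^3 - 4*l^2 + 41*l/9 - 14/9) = 3*(l + 1)/(3*l - 2)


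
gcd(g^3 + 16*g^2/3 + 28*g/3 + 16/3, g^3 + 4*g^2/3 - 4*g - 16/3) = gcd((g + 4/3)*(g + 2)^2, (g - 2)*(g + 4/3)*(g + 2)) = g^2 + 10*g/3 + 8/3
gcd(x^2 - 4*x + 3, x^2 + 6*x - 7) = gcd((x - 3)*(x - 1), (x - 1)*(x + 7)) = x - 1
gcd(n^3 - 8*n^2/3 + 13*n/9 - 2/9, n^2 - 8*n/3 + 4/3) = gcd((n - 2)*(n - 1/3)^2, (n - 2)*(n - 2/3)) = n - 2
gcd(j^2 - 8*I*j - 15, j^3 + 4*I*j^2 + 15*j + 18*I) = j - 3*I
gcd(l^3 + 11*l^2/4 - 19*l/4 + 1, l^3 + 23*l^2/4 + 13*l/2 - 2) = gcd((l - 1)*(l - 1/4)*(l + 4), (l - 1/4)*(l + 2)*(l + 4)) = l^2 + 15*l/4 - 1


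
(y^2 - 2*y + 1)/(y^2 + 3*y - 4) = (y - 1)/(y + 4)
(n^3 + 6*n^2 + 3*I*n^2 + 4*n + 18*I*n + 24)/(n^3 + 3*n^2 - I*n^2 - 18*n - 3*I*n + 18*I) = (n + 4*I)/(n - 3)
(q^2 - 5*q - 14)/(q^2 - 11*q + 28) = (q + 2)/(q - 4)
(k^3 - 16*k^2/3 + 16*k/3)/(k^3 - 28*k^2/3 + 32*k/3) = (k - 4)/(k - 8)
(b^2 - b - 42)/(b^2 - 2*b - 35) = (b + 6)/(b + 5)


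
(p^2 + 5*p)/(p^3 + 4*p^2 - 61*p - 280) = p/(p^2 - p - 56)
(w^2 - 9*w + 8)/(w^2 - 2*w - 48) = (w - 1)/(w + 6)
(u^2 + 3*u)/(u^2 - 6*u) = (u + 3)/(u - 6)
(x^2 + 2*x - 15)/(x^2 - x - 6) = (x + 5)/(x + 2)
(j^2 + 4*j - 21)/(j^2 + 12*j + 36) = (j^2 + 4*j - 21)/(j^2 + 12*j + 36)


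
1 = 1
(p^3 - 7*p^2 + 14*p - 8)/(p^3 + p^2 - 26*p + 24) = (p - 2)/(p + 6)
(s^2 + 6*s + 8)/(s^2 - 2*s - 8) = (s + 4)/(s - 4)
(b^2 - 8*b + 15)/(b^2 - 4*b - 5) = (b - 3)/(b + 1)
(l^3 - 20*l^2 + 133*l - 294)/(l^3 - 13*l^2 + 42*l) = (l - 7)/l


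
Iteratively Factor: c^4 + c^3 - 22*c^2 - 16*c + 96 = (c + 4)*(c^3 - 3*c^2 - 10*c + 24) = (c + 3)*(c + 4)*(c^2 - 6*c + 8) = (c - 2)*(c + 3)*(c + 4)*(c - 4)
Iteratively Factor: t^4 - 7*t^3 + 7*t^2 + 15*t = (t - 3)*(t^3 - 4*t^2 - 5*t) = t*(t - 3)*(t^2 - 4*t - 5) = t*(t - 5)*(t - 3)*(t + 1)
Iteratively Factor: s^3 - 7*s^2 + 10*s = (s - 5)*(s^2 - 2*s) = (s - 5)*(s - 2)*(s)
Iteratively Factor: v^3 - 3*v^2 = (v - 3)*(v^2) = v*(v - 3)*(v)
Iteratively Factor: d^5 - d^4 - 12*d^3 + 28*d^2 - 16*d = (d - 1)*(d^4 - 12*d^2 + 16*d) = (d - 2)*(d - 1)*(d^3 + 2*d^2 - 8*d) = d*(d - 2)*(d - 1)*(d^2 + 2*d - 8) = d*(d - 2)*(d - 1)*(d + 4)*(d - 2)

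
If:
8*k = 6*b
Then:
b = 4*k/3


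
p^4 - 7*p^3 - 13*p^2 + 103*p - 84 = (p - 7)*(p - 3)*(p - 1)*(p + 4)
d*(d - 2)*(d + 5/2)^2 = d^4 + 3*d^3 - 15*d^2/4 - 25*d/2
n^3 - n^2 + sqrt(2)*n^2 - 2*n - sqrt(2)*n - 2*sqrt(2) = (n - 2)*(n + 1)*(n + sqrt(2))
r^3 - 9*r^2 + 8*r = r*(r - 8)*(r - 1)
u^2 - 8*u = u*(u - 8)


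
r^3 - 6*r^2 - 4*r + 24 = (r - 6)*(r - 2)*(r + 2)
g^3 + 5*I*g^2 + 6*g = g*(g - I)*(g + 6*I)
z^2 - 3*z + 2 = (z - 2)*(z - 1)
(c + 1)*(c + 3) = c^2 + 4*c + 3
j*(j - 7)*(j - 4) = j^3 - 11*j^2 + 28*j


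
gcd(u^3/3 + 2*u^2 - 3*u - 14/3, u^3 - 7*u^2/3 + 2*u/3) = u - 2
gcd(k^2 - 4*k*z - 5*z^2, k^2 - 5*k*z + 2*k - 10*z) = -k + 5*z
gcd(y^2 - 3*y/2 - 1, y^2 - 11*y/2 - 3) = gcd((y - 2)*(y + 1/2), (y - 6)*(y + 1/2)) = y + 1/2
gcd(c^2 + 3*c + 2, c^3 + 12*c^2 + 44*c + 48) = c + 2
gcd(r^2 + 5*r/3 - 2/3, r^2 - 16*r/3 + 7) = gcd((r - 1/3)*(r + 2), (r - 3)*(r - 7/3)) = 1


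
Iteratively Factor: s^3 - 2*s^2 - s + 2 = (s + 1)*(s^2 - 3*s + 2) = (s - 1)*(s + 1)*(s - 2)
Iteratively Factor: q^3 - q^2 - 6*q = (q + 2)*(q^2 - 3*q) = q*(q + 2)*(q - 3)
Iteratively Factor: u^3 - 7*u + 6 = (u - 2)*(u^2 + 2*u - 3) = (u - 2)*(u - 1)*(u + 3)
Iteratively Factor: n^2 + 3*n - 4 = (n - 1)*(n + 4)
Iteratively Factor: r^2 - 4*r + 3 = (r - 3)*(r - 1)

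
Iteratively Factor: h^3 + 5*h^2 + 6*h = (h + 3)*(h^2 + 2*h) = h*(h + 3)*(h + 2)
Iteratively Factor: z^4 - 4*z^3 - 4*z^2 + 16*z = (z)*(z^3 - 4*z^2 - 4*z + 16) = z*(z - 2)*(z^2 - 2*z - 8) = z*(z - 4)*(z - 2)*(z + 2)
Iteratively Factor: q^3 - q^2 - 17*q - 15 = (q + 3)*(q^2 - 4*q - 5) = (q + 1)*(q + 3)*(q - 5)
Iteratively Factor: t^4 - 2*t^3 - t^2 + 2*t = (t)*(t^3 - 2*t^2 - t + 2) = t*(t - 2)*(t^2 - 1) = t*(t - 2)*(t - 1)*(t + 1)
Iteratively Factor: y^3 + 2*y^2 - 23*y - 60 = (y - 5)*(y^2 + 7*y + 12) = (y - 5)*(y + 4)*(y + 3)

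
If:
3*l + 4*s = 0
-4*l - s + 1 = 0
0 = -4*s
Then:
No Solution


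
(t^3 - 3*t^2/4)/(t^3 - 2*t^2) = (t - 3/4)/(t - 2)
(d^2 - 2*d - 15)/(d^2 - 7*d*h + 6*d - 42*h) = (d^2 - 2*d - 15)/(d^2 - 7*d*h + 6*d - 42*h)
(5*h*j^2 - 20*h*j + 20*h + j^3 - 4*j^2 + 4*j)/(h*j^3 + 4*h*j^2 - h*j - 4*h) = (5*h*j^2 - 20*h*j + 20*h + j^3 - 4*j^2 + 4*j)/(h*(j^3 + 4*j^2 - j - 4))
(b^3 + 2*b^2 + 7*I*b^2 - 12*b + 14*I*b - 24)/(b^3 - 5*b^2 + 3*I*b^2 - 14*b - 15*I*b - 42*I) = (b + 4*I)/(b - 7)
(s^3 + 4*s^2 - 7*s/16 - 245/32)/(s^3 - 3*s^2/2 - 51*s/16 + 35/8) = (s + 7/2)/(s - 2)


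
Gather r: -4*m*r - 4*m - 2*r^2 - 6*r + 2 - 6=-4*m - 2*r^2 + r*(-4*m - 6) - 4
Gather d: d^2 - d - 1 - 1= d^2 - d - 2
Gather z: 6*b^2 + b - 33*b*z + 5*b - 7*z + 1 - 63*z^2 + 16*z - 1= 6*b^2 + 6*b - 63*z^2 + z*(9 - 33*b)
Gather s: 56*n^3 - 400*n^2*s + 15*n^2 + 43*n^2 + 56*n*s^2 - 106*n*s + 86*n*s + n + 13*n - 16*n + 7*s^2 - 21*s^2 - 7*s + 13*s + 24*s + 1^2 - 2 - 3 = 56*n^3 + 58*n^2 - 2*n + s^2*(56*n - 14) + s*(-400*n^2 - 20*n + 30) - 4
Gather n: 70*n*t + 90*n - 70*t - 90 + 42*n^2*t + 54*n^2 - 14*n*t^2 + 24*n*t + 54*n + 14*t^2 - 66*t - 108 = n^2*(42*t + 54) + n*(-14*t^2 + 94*t + 144) + 14*t^2 - 136*t - 198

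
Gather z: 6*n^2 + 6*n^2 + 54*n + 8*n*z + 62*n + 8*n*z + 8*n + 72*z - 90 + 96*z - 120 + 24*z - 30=12*n^2 + 124*n + z*(16*n + 192) - 240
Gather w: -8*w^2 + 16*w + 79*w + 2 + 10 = -8*w^2 + 95*w + 12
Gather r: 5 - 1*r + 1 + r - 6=0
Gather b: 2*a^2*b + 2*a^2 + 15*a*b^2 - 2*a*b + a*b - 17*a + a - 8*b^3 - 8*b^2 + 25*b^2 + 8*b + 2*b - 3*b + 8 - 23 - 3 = 2*a^2 - 16*a - 8*b^3 + b^2*(15*a + 17) + b*(2*a^2 - a + 7) - 18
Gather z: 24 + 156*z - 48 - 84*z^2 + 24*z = -84*z^2 + 180*z - 24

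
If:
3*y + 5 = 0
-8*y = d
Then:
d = 40/3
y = -5/3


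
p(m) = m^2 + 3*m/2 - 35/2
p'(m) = 2*m + 3/2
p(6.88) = 40.15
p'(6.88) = 15.26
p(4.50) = 9.50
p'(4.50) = 10.50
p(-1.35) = -17.70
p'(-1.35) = -1.20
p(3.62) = 1.03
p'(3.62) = 8.74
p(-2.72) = -14.18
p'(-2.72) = -3.94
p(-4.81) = -1.58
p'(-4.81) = -8.12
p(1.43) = -13.31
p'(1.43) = 4.36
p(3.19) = -2.54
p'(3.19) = 7.88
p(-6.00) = 9.50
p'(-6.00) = -10.50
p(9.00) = 77.00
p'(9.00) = 19.50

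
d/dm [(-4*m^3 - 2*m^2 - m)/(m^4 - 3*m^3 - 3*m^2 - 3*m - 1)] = (4*m^6 + 4*m^5 + 9*m^4 + 18*m^3 + 15*m^2 + 4*m + 1)/(m^8 - 6*m^7 + 3*m^6 + 12*m^5 + 25*m^4 + 24*m^3 + 15*m^2 + 6*m + 1)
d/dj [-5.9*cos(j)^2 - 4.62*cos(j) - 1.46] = (11.8*cos(j) + 4.62)*sin(j)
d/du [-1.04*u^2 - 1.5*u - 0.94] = -2.08*u - 1.5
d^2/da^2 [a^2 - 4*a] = 2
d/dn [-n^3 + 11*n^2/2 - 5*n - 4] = -3*n^2 + 11*n - 5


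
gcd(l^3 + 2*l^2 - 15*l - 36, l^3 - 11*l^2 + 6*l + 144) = l + 3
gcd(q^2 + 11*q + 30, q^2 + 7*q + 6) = q + 6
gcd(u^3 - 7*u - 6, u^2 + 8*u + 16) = 1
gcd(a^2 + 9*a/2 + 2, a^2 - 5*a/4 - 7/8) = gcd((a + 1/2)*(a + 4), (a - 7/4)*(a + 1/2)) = a + 1/2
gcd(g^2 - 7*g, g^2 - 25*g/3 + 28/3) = g - 7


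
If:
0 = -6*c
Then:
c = 0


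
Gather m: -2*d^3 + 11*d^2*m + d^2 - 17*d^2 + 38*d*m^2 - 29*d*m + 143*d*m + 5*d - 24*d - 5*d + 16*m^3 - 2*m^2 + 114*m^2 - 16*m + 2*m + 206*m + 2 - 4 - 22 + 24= -2*d^3 - 16*d^2 - 24*d + 16*m^3 + m^2*(38*d + 112) + m*(11*d^2 + 114*d + 192)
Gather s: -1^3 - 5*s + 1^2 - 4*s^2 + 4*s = -4*s^2 - s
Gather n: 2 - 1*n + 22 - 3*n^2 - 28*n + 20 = -3*n^2 - 29*n + 44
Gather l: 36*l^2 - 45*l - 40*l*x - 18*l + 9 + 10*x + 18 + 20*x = 36*l^2 + l*(-40*x - 63) + 30*x + 27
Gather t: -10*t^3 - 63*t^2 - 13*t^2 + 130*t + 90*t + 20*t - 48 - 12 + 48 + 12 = -10*t^3 - 76*t^2 + 240*t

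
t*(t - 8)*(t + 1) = t^3 - 7*t^2 - 8*t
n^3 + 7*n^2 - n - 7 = (n - 1)*(n + 1)*(n + 7)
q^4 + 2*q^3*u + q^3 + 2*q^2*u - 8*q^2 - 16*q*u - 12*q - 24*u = (q - 3)*(q + 2)^2*(q + 2*u)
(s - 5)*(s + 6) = s^2 + s - 30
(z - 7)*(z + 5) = z^2 - 2*z - 35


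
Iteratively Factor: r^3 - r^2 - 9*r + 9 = (r + 3)*(r^2 - 4*r + 3) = (r - 3)*(r + 3)*(r - 1)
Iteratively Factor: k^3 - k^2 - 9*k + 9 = (k - 1)*(k^2 - 9) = (k - 3)*(k - 1)*(k + 3)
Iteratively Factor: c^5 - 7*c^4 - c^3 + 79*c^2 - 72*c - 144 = (c + 1)*(c^4 - 8*c^3 + 7*c^2 + 72*c - 144) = (c - 4)*(c + 1)*(c^3 - 4*c^2 - 9*c + 36) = (c - 4)*(c + 1)*(c + 3)*(c^2 - 7*c + 12) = (c - 4)^2*(c + 1)*(c + 3)*(c - 3)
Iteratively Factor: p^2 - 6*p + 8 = (p - 4)*(p - 2)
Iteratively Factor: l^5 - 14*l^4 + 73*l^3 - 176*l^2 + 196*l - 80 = (l - 1)*(l^4 - 13*l^3 + 60*l^2 - 116*l + 80) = (l - 4)*(l - 1)*(l^3 - 9*l^2 + 24*l - 20) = (l - 4)*(l - 2)*(l - 1)*(l^2 - 7*l + 10) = (l - 4)*(l - 2)^2*(l - 1)*(l - 5)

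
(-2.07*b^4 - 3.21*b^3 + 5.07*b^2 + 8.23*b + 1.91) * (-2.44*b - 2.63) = 5.0508*b^5 + 13.2765*b^4 - 3.9285*b^3 - 33.4153*b^2 - 26.3053*b - 5.0233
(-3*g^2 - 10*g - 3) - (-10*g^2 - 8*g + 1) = 7*g^2 - 2*g - 4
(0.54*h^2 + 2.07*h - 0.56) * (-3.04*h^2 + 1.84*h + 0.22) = -1.6416*h^4 - 5.2992*h^3 + 5.63*h^2 - 0.575*h - 0.1232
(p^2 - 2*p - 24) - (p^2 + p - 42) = 18 - 3*p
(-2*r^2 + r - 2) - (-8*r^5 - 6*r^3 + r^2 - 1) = 8*r^5 + 6*r^3 - 3*r^2 + r - 1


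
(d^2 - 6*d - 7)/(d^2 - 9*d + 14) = (d + 1)/(d - 2)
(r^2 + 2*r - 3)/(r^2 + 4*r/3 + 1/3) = 3*(r^2 + 2*r - 3)/(3*r^2 + 4*r + 1)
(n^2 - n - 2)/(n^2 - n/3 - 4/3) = 3*(n - 2)/(3*n - 4)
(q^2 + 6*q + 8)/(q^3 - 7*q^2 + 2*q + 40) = (q + 4)/(q^2 - 9*q + 20)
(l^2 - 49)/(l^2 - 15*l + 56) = (l + 7)/(l - 8)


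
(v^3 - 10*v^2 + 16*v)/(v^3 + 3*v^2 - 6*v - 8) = v*(v - 8)/(v^2 + 5*v + 4)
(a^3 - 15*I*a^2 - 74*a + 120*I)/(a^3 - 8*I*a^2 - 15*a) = (a^2 - 10*I*a - 24)/(a*(a - 3*I))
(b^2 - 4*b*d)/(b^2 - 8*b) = (b - 4*d)/(b - 8)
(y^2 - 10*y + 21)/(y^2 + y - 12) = (y - 7)/(y + 4)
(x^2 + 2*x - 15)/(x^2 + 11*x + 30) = (x - 3)/(x + 6)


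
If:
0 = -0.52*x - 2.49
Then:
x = -4.79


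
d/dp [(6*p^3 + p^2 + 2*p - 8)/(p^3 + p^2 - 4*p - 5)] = (5*p^4 - 52*p^3 - 72*p^2 + 6*p - 42)/(p^6 + 2*p^5 - 7*p^4 - 18*p^3 + 6*p^2 + 40*p + 25)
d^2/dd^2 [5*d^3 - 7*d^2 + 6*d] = 30*d - 14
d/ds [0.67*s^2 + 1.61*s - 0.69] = 1.34*s + 1.61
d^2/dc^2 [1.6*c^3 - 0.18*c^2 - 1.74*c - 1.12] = 9.6*c - 0.36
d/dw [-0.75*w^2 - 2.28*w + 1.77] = -1.5*w - 2.28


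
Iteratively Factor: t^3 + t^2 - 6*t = (t + 3)*(t^2 - 2*t) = t*(t + 3)*(t - 2)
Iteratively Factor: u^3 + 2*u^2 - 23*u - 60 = (u + 3)*(u^2 - u - 20) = (u + 3)*(u + 4)*(u - 5)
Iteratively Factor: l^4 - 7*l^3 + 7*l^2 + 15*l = (l - 3)*(l^3 - 4*l^2 - 5*l) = l*(l - 3)*(l^2 - 4*l - 5) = l*(l - 5)*(l - 3)*(l + 1)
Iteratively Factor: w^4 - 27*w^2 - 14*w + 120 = (w + 4)*(w^3 - 4*w^2 - 11*w + 30) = (w - 5)*(w + 4)*(w^2 + w - 6) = (w - 5)*(w + 3)*(w + 4)*(w - 2)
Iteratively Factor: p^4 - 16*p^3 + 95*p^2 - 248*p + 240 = (p - 3)*(p^3 - 13*p^2 + 56*p - 80) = (p - 4)*(p - 3)*(p^2 - 9*p + 20) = (p - 5)*(p - 4)*(p - 3)*(p - 4)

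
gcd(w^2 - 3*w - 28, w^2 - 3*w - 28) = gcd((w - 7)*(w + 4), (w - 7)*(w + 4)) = w^2 - 3*w - 28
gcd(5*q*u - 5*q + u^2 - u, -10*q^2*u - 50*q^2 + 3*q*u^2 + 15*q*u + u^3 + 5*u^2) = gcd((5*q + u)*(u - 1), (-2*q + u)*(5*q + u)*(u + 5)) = 5*q + u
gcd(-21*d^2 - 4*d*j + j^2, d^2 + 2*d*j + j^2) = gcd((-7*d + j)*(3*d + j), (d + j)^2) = 1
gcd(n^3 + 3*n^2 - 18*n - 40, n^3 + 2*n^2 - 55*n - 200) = n + 5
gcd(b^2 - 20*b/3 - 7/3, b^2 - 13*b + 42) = b - 7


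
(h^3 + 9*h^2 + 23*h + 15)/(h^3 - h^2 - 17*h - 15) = (h + 5)/(h - 5)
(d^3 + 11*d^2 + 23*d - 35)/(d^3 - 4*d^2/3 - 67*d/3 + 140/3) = 3*(d^2 + 6*d - 7)/(3*d^2 - 19*d + 28)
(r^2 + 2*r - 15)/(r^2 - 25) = (r - 3)/(r - 5)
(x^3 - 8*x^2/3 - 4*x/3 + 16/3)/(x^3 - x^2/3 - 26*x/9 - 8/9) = 3*(x - 2)/(3*x + 1)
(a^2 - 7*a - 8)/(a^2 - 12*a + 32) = (a + 1)/(a - 4)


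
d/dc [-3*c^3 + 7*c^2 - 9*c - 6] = -9*c^2 + 14*c - 9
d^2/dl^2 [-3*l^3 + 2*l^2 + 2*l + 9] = 4 - 18*l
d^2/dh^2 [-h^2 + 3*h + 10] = -2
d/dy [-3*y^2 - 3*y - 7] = -6*y - 3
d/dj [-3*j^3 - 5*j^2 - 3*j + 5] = -9*j^2 - 10*j - 3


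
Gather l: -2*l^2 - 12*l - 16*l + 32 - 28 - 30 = -2*l^2 - 28*l - 26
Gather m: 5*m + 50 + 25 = 5*m + 75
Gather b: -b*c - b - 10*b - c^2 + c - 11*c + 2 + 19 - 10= b*(-c - 11) - c^2 - 10*c + 11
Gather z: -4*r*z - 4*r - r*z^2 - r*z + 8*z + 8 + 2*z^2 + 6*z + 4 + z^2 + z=-4*r + z^2*(3 - r) + z*(15 - 5*r) + 12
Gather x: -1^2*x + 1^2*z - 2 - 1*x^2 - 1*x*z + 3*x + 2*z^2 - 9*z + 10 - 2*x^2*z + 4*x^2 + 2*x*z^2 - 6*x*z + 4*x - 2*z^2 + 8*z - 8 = x^2*(3 - 2*z) + x*(2*z^2 - 7*z + 6)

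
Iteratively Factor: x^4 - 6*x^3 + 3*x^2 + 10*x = (x)*(x^3 - 6*x^2 + 3*x + 10) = x*(x + 1)*(x^2 - 7*x + 10) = x*(x - 2)*(x + 1)*(x - 5)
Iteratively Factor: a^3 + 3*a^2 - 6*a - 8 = (a + 1)*(a^2 + 2*a - 8) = (a - 2)*(a + 1)*(a + 4)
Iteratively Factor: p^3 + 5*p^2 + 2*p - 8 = (p + 4)*(p^2 + p - 2) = (p - 1)*(p + 4)*(p + 2)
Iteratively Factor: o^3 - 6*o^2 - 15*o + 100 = (o + 4)*(o^2 - 10*o + 25) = (o - 5)*(o + 4)*(o - 5)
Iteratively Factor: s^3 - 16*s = (s)*(s^2 - 16) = s*(s - 4)*(s + 4)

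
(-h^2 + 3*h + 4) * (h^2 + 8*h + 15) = -h^4 - 5*h^3 + 13*h^2 + 77*h + 60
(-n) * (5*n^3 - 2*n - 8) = -5*n^4 + 2*n^2 + 8*n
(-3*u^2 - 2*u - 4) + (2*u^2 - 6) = -u^2 - 2*u - 10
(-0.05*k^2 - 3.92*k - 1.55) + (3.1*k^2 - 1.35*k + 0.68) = 3.05*k^2 - 5.27*k - 0.87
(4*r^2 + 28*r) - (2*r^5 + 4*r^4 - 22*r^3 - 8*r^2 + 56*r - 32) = -2*r^5 - 4*r^4 + 22*r^3 + 12*r^2 - 28*r + 32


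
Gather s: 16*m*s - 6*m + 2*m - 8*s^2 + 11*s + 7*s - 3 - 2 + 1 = -4*m - 8*s^2 + s*(16*m + 18) - 4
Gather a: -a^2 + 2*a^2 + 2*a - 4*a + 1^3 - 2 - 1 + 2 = a^2 - 2*a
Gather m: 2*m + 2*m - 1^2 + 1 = 4*m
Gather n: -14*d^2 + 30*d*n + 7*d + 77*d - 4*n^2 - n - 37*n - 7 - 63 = -14*d^2 + 84*d - 4*n^2 + n*(30*d - 38) - 70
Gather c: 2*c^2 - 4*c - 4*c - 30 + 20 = 2*c^2 - 8*c - 10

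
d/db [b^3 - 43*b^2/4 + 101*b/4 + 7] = 3*b^2 - 43*b/2 + 101/4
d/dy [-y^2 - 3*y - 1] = -2*y - 3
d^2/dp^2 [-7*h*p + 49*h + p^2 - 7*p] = 2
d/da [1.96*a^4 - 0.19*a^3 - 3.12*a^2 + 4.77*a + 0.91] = 7.84*a^3 - 0.57*a^2 - 6.24*a + 4.77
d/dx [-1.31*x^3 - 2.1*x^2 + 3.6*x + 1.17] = -3.93*x^2 - 4.2*x + 3.6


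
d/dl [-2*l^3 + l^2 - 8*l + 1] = -6*l^2 + 2*l - 8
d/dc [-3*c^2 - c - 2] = -6*c - 1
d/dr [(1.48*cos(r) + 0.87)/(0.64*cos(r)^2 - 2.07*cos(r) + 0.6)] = (0.9472*cos(r)^2 + 1.1136*cos(r) - 2.6889)*sin(r)/(0.4096*cos(r)^4 - 2.6496*cos(r)^3 + 5.0529*cos(r)^2 - 2.484*cos(r) + 0.36)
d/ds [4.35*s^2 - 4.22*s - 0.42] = 8.7*s - 4.22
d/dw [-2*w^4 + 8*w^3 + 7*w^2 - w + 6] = -8*w^3 + 24*w^2 + 14*w - 1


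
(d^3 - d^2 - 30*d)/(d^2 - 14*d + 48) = d*(d + 5)/(d - 8)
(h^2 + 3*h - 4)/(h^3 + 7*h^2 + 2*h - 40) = (h - 1)/(h^2 + 3*h - 10)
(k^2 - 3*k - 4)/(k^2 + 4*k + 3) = (k - 4)/(k + 3)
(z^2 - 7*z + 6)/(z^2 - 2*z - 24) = (z - 1)/(z + 4)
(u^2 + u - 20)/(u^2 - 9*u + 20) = (u + 5)/(u - 5)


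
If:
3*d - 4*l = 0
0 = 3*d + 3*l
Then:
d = 0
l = 0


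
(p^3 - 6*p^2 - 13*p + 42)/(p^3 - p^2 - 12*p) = (p^2 - 9*p + 14)/(p*(p - 4))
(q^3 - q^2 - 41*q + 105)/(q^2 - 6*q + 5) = (q^2 + 4*q - 21)/(q - 1)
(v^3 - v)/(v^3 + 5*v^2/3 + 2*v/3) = 3*(v - 1)/(3*v + 2)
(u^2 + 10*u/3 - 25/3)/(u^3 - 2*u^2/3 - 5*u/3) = (u + 5)/(u*(u + 1))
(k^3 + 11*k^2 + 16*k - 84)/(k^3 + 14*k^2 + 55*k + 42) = (k - 2)/(k + 1)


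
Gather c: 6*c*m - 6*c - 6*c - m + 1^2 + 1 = c*(6*m - 12) - m + 2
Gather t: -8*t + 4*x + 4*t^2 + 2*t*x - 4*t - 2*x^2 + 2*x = 4*t^2 + t*(2*x - 12) - 2*x^2 + 6*x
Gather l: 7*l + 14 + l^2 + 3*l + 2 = l^2 + 10*l + 16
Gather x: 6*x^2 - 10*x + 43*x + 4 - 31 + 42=6*x^2 + 33*x + 15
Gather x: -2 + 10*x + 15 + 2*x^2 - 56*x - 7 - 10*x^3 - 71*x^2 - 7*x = -10*x^3 - 69*x^2 - 53*x + 6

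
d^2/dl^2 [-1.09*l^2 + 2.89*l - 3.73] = -2.18000000000000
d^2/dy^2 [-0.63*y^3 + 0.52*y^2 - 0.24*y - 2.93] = 1.04 - 3.78*y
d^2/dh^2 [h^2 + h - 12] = 2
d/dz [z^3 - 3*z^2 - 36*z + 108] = 3*z^2 - 6*z - 36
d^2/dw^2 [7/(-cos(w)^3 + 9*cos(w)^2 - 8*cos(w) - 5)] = 7*((-35*cos(w) + 72*cos(2*w) - 9*cos(3*w))*(cos(w)^3 - 9*cos(w)^2 + 8*cos(w) + 5)/4 - 2*(3*cos(w)^2 - 18*cos(w) + 8)^2*sin(w)^2)/(cos(w)^3 - 9*cos(w)^2 + 8*cos(w) + 5)^3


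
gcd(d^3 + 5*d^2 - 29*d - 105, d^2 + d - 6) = d + 3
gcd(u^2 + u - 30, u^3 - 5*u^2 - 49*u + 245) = u - 5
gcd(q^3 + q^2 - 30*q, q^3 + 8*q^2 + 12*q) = q^2 + 6*q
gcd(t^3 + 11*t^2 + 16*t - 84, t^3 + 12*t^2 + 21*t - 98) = t^2 + 5*t - 14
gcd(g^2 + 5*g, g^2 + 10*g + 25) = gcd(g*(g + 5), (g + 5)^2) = g + 5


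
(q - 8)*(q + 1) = q^2 - 7*q - 8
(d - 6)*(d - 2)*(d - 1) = d^3 - 9*d^2 + 20*d - 12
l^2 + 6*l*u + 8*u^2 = (l + 2*u)*(l + 4*u)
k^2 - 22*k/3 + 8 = (k - 6)*(k - 4/3)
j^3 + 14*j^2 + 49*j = j*(j + 7)^2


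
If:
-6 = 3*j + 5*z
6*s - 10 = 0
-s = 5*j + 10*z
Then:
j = -31/3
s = 5/3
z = 5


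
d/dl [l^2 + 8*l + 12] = 2*l + 8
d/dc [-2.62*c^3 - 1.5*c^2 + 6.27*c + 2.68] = -7.86*c^2 - 3.0*c + 6.27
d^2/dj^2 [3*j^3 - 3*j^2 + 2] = 18*j - 6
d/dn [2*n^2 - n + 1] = 4*n - 1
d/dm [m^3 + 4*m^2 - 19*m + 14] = 3*m^2 + 8*m - 19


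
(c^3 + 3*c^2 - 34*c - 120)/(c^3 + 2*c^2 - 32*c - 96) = (c + 5)/(c + 4)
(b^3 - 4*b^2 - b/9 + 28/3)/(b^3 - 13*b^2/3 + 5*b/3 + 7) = (b + 4/3)/(b + 1)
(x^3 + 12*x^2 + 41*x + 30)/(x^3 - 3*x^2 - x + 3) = (x^2 + 11*x + 30)/(x^2 - 4*x + 3)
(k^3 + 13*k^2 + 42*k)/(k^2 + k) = (k^2 + 13*k + 42)/(k + 1)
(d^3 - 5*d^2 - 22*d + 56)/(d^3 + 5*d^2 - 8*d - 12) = (d^2 - 3*d - 28)/(d^2 + 7*d + 6)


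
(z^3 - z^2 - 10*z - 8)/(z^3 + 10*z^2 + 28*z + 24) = (z^2 - 3*z - 4)/(z^2 + 8*z + 12)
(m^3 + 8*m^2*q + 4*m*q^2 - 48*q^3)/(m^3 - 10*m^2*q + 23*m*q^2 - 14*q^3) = (m^2 + 10*m*q + 24*q^2)/(m^2 - 8*m*q + 7*q^2)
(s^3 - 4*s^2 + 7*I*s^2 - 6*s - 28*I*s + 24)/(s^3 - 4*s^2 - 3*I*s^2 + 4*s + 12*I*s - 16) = (s + 6*I)/(s - 4*I)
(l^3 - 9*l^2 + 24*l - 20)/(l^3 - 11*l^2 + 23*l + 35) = (l^2 - 4*l + 4)/(l^2 - 6*l - 7)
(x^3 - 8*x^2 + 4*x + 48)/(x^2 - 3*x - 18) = (x^2 - 2*x - 8)/(x + 3)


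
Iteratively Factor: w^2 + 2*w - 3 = (w - 1)*(w + 3)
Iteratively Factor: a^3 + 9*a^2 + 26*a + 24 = (a + 3)*(a^2 + 6*a + 8) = (a + 2)*(a + 3)*(a + 4)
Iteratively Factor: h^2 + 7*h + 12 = (h + 3)*(h + 4)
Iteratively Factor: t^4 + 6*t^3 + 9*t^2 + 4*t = (t + 4)*(t^3 + 2*t^2 + t) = t*(t + 4)*(t^2 + 2*t + 1) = t*(t + 1)*(t + 4)*(t + 1)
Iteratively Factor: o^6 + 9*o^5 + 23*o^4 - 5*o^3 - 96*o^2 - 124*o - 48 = (o - 2)*(o^5 + 11*o^4 + 45*o^3 + 85*o^2 + 74*o + 24) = (o - 2)*(o + 4)*(o^4 + 7*o^3 + 17*o^2 + 17*o + 6) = (o - 2)*(o + 1)*(o + 4)*(o^3 + 6*o^2 + 11*o + 6) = (o - 2)*(o + 1)*(o + 3)*(o + 4)*(o^2 + 3*o + 2) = (o - 2)*(o + 1)*(o + 2)*(o + 3)*(o + 4)*(o + 1)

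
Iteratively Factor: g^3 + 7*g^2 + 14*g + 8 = (g + 1)*(g^2 + 6*g + 8) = (g + 1)*(g + 2)*(g + 4)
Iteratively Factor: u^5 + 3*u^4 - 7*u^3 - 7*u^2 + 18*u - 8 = (u - 1)*(u^4 + 4*u^3 - 3*u^2 - 10*u + 8) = (u - 1)*(u + 4)*(u^3 - 3*u + 2) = (u - 1)^2*(u + 4)*(u^2 + u - 2) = (u - 1)^3*(u + 4)*(u + 2)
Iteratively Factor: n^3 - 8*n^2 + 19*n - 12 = (n - 1)*(n^2 - 7*n + 12) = (n - 3)*(n - 1)*(n - 4)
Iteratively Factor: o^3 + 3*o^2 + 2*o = (o + 2)*(o^2 + o) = (o + 1)*(o + 2)*(o)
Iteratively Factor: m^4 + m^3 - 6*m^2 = (m - 2)*(m^3 + 3*m^2) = m*(m - 2)*(m^2 + 3*m) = m^2*(m - 2)*(m + 3)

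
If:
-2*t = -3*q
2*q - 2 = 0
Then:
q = 1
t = 3/2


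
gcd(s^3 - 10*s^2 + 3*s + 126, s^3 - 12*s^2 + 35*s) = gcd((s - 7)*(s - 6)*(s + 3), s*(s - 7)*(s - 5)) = s - 7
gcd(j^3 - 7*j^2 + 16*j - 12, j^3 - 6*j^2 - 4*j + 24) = j - 2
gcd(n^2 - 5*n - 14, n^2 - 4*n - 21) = n - 7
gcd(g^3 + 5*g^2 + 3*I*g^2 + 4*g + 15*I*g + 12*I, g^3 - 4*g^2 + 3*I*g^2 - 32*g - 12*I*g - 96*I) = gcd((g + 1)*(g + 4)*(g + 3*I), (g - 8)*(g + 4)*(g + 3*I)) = g^2 + g*(4 + 3*I) + 12*I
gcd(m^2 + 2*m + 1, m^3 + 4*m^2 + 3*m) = m + 1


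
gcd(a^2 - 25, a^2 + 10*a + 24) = 1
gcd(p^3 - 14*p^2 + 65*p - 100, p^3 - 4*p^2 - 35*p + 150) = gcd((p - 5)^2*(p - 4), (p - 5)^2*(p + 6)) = p^2 - 10*p + 25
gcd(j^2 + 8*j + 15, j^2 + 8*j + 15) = j^2 + 8*j + 15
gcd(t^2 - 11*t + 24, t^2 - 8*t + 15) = t - 3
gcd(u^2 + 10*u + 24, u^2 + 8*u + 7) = 1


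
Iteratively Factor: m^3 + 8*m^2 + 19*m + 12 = (m + 4)*(m^2 + 4*m + 3) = (m + 1)*(m + 4)*(m + 3)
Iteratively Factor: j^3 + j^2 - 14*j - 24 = (j + 2)*(j^2 - j - 12) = (j + 2)*(j + 3)*(j - 4)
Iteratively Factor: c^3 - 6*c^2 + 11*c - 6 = (c - 1)*(c^2 - 5*c + 6) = (c - 2)*(c - 1)*(c - 3)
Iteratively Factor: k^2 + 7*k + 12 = (k + 4)*(k + 3)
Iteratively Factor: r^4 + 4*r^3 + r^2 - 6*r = (r - 1)*(r^3 + 5*r^2 + 6*r) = (r - 1)*(r + 3)*(r^2 + 2*r) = r*(r - 1)*(r + 3)*(r + 2)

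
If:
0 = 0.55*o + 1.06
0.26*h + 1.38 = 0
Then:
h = -5.31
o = -1.93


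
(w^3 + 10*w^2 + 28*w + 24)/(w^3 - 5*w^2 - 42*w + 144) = (w^2 + 4*w + 4)/(w^2 - 11*w + 24)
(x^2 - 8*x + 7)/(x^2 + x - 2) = (x - 7)/(x + 2)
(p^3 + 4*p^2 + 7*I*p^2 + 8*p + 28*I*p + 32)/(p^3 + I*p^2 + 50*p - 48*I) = (p + 4)/(p - 6*I)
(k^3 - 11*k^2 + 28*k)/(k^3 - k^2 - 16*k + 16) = k*(k - 7)/(k^2 + 3*k - 4)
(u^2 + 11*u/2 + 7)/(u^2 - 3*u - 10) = (u + 7/2)/(u - 5)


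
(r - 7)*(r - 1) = r^2 - 8*r + 7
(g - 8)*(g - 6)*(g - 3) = g^3 - 17*g^2 + 90*g - 144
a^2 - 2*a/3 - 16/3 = (a - 8/3)*(a + 2)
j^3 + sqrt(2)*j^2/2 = j^2*(j + sqrt(2)/2)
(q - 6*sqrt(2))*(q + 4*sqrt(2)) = q^2 - 2*sqrt(2)*q - 48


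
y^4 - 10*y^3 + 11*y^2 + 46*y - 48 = (y - 8)*(y - 3)*(y - 1)*(y + 2)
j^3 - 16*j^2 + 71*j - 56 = (j - 8)*(j - 7)*(j - 1)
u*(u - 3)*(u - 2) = u^3 - 5*u^2 + 6*u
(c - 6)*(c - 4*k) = c^2 - 4*c*k - 6*c + 24*k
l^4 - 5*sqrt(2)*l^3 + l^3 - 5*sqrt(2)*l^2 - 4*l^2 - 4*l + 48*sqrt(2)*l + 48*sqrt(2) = (l + 1)*(l - 4*sqrt(2))*(l - 3*sqrt(2))*(l + 2*sqrt(2))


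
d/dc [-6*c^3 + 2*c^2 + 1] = 2*c*(2 - 9*c)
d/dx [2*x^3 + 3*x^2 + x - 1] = 6*x^2 + 6*x + 1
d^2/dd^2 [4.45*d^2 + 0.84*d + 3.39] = 8.90000000000000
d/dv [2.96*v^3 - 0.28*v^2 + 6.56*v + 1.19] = 8.88*v^2 - 0.56*v + 6.56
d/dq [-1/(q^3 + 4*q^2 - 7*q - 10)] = (3*q^2 + 8*q - 7)/(q^3 + 4*q^2 - 7*q - 10)^2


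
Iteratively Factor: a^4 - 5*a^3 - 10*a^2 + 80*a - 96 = (a - 4)*(a^3 - a^2 - 14*a + 24) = (a - 4)*(a + 4)*(a^2 - 5*a + 6) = (a - 4)*(a - 2)*(a + 4)*(a - 3)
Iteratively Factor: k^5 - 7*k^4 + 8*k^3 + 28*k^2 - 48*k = (k - 2)*(k^4 - 5*k^3 - 2*k^2 + 24*k) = (k - 4)*(k - 2)*(k^3 - k^2 - 6*k) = (k - 4)*(k - 2)*(k + 2)*(k^2 - 3*k) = (k - 4)*(k - 3)*(k - 2)*(k + 2)*(k)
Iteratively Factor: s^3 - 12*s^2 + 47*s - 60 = (s - 5)*(s^2 - 7*s + 12) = (s - 5)*(s - 3)*(s - 4)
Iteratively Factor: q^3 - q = (q - 1)*(q^2 + q) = (q - 1)*(q + 1)*(q)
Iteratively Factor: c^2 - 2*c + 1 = (c - 1)*(c - 1)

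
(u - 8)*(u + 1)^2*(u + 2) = u^4 - 4*u^3 - 27*u^2 - 38*u - 16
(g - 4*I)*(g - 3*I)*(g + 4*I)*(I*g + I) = I*g^4 + 3*g^3 + I*g^3 + 3*g^2 + 16*I*g^2 + 48*g + 16*I*g + 48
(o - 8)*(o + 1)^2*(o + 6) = o^4 - 51*o^2 - 98*o - 48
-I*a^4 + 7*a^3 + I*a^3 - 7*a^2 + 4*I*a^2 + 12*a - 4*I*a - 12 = (a - I)*(a + 2*I)*(a + 6*I)*(-I*a + I)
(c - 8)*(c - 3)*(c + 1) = c^3 - 10*c^2 + 13*c + 24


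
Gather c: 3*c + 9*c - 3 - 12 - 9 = 12*c - 24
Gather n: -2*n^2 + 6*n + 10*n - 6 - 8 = -2*n^2 + 16*n - 14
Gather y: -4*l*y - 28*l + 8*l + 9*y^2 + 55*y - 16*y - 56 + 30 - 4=-20*l + 9*y^2 + y*(39 - 4*l) - 30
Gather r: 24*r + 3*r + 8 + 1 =27*r + 9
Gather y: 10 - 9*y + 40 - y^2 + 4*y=-y^2 - 5*y + 50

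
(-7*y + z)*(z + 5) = -7*y*z - 35*y + z^2 + 5*z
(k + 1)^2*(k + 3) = k^3 + 5*k^2 + 7*k + 3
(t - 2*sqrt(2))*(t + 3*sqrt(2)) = t^2 + sqrt(2)*t - 12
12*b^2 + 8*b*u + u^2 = (2*b + u)*(6*b + u)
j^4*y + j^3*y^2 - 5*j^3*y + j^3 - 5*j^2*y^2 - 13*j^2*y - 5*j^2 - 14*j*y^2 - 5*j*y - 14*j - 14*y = (j - 7)*(j + 2)*(j + y)*(j*y + 1)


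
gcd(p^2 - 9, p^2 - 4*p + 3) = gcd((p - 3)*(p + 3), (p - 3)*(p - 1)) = p - 3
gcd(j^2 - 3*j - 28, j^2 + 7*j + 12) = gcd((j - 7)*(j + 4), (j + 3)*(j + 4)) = j + 4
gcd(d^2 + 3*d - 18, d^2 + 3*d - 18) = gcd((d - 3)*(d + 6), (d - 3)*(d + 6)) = d^2 + 3*d - 18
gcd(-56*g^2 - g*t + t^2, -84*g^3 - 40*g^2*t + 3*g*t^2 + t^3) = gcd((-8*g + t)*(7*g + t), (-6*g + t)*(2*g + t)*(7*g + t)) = 7*g + t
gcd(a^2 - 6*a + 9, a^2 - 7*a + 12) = a - 3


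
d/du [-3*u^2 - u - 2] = -6*u - 1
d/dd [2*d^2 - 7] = 4*d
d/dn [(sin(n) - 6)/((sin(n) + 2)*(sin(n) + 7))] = (12*sin(n) + cos(n)^2 + 67)*cos(n)/((sin(n) + 2)^2*(sin(n) + 7)^2)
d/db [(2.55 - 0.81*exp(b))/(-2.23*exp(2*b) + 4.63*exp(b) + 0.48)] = (-1.8063*exp(2*b) + 11.373*exp(b) - 12.1953)*exp(b)/(4.9729*exp(4*b) - 20.6498*exp(3*b) + 19.2961*exp(2*b) + 4.4448*exp(b) + 0.2304)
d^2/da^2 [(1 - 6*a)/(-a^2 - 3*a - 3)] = 2*((2*a + 3)^2*(6*a - 1) - (18*a + 17)*(a^2 + 3*a + 3))/(a^2 + 3*a + 3)^3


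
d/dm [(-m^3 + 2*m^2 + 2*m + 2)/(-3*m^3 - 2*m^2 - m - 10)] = 2*(4*m^4 + 7*m^3 + 25*m^2 - 16*m - 9)/(9*m^6 + 12*m^5 + 10*m^4 + 64*m^3 + 41*m^2 + 20*m + 100)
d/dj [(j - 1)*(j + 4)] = 2*j + 3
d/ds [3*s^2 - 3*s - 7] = 6*s - 3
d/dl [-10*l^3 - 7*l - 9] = -30*l^2 - 7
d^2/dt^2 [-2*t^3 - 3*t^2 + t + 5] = -12*t - 6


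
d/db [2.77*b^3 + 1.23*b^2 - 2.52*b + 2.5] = 8.31*b^2 + 2.46*b - 2.52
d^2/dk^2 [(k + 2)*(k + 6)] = 2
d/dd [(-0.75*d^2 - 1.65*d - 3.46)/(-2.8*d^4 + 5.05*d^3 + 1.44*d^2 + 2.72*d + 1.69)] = (-4.2*d^5 - 10.0725*d^4 - 22.087*d^3 + 52.755*d^2 + 7.4298*d + 6.6227)/(7.84*d^8 - 28.28*d^7 + 17.4385*d^6 - 0.688000000000001*d^5 + 20.0816*d^4 + 24.9026*d^3 + 12.2656*d^2 + 9.1936*d + 2.8561)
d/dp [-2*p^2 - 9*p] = -4*p - 9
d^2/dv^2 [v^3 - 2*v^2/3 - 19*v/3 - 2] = 6*v - 4/3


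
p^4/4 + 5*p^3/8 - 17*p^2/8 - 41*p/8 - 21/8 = (p/4 + 1/4)*(p - 3)*(p + 1)*(p + 7/2)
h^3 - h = h*(h - 1)*(h + 1)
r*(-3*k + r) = -3*k*r + r^2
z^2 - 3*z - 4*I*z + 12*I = (z - 3)*(z - 4*I)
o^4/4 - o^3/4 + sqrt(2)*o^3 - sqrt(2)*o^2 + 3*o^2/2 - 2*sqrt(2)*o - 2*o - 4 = (o/2 + sqrt(2))^2*(o - 2)*(o + 1)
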